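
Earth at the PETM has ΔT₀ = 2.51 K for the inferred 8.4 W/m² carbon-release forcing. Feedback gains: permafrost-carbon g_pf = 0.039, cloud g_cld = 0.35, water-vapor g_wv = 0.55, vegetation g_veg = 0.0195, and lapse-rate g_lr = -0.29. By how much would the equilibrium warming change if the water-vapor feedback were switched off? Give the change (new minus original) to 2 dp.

-4.72 K

Original: g = 0.6685, ΔT = 2.51/(1−0.6685) = 7.5716 K.
Without water-vapor: g' = 0.1185, ΔT' = 2.51/(1−0.1185) = 2.8474 K.
Change = 2.8474 − 7.5716 = -4.72 K.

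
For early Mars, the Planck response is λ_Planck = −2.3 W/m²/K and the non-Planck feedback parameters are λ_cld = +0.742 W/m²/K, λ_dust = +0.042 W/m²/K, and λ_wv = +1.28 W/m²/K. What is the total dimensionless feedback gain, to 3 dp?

Convert to gains: g_cld = 0.742/2.3 = 0.3226; g_dust = 0.042/2.3 = 0.01826; g_wv = 1.28/2.3 = 0.5565.
Total gain g = 0.89736.

0.897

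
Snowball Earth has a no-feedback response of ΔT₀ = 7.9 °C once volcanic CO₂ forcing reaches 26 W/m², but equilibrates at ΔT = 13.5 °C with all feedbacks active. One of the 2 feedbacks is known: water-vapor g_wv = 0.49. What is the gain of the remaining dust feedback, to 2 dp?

-0.08

Amplification A = ΔT/ΔT₀ = 13.5/7.9 = 1.709.
Total gain g = 1 − 1/A = 1 − 1/1.709 = 0.4149.
The known gain is 0.49.
g_dust = 0.4149 − 0.49 = -0.08.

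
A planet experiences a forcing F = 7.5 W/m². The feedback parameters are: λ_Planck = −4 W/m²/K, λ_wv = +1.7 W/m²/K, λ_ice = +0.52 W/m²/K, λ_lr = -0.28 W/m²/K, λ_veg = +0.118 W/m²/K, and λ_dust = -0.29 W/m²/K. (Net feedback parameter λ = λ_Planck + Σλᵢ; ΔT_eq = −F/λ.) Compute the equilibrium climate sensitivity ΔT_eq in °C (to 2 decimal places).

Net feedback parameter λ = (−4) + (+1.7) + (+0.52) + (-0.28) + (+0.118) + (-0.29) = -2.232 W/m²/K.
ΔT = −F/λ = −7.5/(-2.232) = 3.36 °C.

3.36 °C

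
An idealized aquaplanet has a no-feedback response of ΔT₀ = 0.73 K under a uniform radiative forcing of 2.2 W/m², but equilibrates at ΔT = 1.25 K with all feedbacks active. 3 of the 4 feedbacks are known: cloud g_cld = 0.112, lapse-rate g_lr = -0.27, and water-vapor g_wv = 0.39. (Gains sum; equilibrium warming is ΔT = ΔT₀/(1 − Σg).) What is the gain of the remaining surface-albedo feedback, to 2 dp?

0.18

Amplification A = ΔT/ΔT₀ = 1.25/0.73 = 1.712.
Total gain g = 1 − 1/A = 1 − 1/1.712 = 0.4159.
Known gains sum to 0.112 − 0.27 + 0.39 = 0.232.
g_alb = 0.4159 − 0.232 = 0.18.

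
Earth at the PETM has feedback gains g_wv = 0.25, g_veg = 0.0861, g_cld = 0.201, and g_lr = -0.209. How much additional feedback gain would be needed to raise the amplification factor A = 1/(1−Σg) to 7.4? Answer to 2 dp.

Current total gain = 0.3281.
Target gain for A = 7.4: g* = 1 − 1/7.4 = 0.8649.
Additional gain needed = 0.8649 − 0.3281 = 0.54.

0.54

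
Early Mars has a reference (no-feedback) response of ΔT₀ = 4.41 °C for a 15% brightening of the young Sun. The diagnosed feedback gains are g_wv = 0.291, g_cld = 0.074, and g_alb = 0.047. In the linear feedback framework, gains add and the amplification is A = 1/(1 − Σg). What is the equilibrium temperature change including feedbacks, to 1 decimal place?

7.5 °C

Total gain g = 0.291 + 0.074 + 0.047 = 0.412.
Amplification A = 1/(1 − 0.412) = 1.701.
ΔT = 4.41 × 1.701 = 7.5 °C.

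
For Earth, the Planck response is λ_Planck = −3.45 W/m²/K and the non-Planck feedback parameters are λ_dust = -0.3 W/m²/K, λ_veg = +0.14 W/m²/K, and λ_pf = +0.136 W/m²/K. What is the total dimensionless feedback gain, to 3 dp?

-0.007

Convert to gains: g_dust = -0.3/3.45 = -0.08696; g_veg = 0.14/3.45 = 0.04058; g_pf = 0.136/3.45 = 0.03942.
Total gain g = -0.00696.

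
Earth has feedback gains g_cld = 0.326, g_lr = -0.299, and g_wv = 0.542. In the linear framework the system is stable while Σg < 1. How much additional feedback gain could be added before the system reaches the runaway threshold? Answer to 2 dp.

0.43

Current total gain = 0.326 − 0.299 + 0.542 = 0.569.
Margin to runaway = 1 − 0.569 = 0.43.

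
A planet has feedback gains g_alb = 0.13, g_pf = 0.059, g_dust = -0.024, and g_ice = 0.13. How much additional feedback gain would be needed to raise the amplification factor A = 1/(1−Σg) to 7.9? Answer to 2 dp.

0.58

Current total gain = 0.295.
Target gain for A = 7.9: g* = 1 − 1/7.9 = 0.8734.
Additional gain needed = 0.8734 − 0.295 = 0.58.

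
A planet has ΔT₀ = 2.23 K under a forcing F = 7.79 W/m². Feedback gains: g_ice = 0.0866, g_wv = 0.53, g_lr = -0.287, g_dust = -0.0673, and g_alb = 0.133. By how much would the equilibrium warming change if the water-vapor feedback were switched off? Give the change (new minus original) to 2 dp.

-1.72 K

Original: g = 0.3953, ΔT = 2.23/(1−0.3953) = 3.6878 K.
Without water-vapor: g' = -0.1347, ΔT' = 2.23/(1+0.1347) = 1.9653 K.
Change = 1.9653 − 3.6878 = -1.72 K.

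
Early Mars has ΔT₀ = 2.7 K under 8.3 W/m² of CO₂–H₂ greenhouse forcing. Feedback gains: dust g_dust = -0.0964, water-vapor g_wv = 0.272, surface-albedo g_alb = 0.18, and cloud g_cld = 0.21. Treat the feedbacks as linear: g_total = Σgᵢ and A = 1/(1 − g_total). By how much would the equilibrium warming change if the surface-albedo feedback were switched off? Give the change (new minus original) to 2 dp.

-1.82 K

Original: g = 0.5656, ΔT = 2.7/(1−0.5656) = 6.2155 K.
Without surface-albedo: g' = 0.3856, ΔT' = 2.7/(1−0.3856) = 4.3945 K.
Change = 4.3945 − 6.2155 = -1.82 K.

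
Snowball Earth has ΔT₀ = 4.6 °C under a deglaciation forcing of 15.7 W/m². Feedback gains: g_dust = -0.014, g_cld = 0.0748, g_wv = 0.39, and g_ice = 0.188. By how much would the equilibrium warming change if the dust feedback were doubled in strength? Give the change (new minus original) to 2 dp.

Original: g = 0.6388, ΔT = 4.6/(1−0.6388) = 12.7353 °C.
With doubled dust: g' = 0.6248, ΔT' = 4.6/(1−0.6248) = 12.2601 °C.
Change = 12.2601 − 12.7353 = -0.48 °C.

-0.48 °C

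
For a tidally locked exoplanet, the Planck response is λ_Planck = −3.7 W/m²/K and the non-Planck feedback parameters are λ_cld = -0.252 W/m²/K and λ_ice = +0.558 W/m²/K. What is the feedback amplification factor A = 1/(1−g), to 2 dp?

1.09

Convert to gains: g_cld = -0.252/3.7 = -0.06811; g_ice = 0.558/3.7 = 0.1508.
Total gain g = 0.08269.
A = 1/(1 − 0.08269) = 1.09.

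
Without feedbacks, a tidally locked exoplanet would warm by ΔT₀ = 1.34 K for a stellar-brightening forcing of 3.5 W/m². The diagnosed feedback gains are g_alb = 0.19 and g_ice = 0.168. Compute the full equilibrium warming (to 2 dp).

2.09 K

Total gain g = 0.19 + 0.168 = 0.358.
Amplification A = 1/(1 − 0.358) = 1.558.
ΔT = 1.34 × 1.558 = 2.09 K.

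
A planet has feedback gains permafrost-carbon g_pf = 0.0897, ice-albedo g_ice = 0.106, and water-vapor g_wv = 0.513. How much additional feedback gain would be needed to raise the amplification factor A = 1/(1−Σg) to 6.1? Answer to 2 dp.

0.13

Current total gain = 0.7087.
Target gain for A = 6.1: g* = 1 − 1/6.1 = 0.8361.
Additional gain needed = 0.8361 − 0.7087 = 0.13.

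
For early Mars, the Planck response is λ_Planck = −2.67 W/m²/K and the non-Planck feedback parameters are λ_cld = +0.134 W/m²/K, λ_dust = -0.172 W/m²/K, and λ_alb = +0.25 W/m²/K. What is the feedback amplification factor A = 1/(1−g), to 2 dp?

1.09

Convert to gains: g_cld = 0.134/2.67 = 0.05019; g_dust = -0.172/2.67 = -0.06442; g_alb = 0.25/2.67 = 0.09363.
Total gain g = 0.0794.
A = 1/(1 − 0.0794) = 1.09.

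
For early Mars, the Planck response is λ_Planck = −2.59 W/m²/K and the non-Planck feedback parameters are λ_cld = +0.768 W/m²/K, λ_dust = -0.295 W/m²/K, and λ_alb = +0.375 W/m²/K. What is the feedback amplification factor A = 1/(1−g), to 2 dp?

1.49

Convert to gains: g_cld = 0.768/2.59 = 0.2965; g_dust = -0.295/2.59 = -0.1139; g_alb = 0.375/2.59 = 0.1448.
Total gain g = 0.3274.
A = 1/(1 − 0.3274) = 1.49.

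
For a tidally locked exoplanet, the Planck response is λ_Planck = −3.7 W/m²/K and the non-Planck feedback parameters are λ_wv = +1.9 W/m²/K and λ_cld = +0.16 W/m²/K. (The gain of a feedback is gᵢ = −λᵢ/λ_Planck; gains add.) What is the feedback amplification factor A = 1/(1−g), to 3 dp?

2.256

Convert to gains: g_wv = 1.9/3.7 = 0.5135; g_cld = 0.16/3.7 = 0.04324.
Total gain g = 0.55674.
A = 1/(1 − 0.55674) = 2.256.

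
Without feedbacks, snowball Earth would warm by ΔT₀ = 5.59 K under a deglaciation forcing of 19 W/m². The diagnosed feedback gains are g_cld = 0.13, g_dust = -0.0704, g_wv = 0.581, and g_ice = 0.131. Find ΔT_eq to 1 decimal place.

Total gain g = 0.13 − 0.0704 + 0.581 + 0.131 = 0.7716.
Amplification A = 1/(1 − 0.7716) = 4.378.
ΔT = 5.59 × 4.378 = 24.5 K.

24.5 K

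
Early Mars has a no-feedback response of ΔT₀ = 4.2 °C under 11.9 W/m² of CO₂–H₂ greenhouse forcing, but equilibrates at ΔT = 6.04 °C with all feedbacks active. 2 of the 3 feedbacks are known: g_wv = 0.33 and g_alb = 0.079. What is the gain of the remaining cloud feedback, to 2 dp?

-0.10

Amplification A = ΔT/ΔT₀ = 6.04/4.2 = 1.438.
Total gain g = 1 − 1/A = 1 − 1/1.438 = 0.3046.
Known gains sum to 0.33 + 0.079 = 0.409.
g_cld = 0.3046 − 0.409 = -0.10.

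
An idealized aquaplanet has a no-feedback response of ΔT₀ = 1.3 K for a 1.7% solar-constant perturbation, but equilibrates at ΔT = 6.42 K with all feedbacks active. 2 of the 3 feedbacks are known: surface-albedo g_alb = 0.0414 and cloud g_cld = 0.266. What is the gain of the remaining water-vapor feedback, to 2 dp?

0.49

Amplification A = ΔT/ΔT₀ = 6.42/1.3 = 4.938.
Total gain g = 1 − 1/A = 1 − 1/4.938 = 0.7975.
Known gains sum to 0.0414 + 0.266 = 0.3074.
g_wv = 0.7975 − 0.3074 = 0.49.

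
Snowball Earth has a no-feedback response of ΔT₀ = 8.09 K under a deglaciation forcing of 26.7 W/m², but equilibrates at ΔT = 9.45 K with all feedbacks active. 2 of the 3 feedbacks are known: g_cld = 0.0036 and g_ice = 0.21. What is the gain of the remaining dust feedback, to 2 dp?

-0.07

Amplification A = ΔT/ΔT₀ = 9.45/8.09 = 1.168.
Total gain g = 1 − 1/A = 1 − 1/1.168 = 0.1438.
Known gains sum to 0.0036 + 0.21 = 0.2136.
g_dust = 0.1438 − 0.2136 = -0.07.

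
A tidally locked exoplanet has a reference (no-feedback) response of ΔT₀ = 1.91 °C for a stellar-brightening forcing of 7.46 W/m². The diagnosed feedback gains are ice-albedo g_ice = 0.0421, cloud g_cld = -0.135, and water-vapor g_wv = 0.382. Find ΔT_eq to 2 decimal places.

Total gain g = 0.0421 − 0.135 + 0.382 = 0.2891.
Amplification A = 1/(1 − 0.2891) = 1.407.
ΔT = 1.91 × 1.407 = 2.69 °C.

2.69 °C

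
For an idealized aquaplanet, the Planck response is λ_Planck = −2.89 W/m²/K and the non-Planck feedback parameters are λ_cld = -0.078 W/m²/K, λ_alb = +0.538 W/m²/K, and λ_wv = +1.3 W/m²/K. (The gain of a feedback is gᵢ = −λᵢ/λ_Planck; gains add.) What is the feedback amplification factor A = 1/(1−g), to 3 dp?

2.558

Convert to gains: g_cld = -0.078/2.89 = -0.02699; g_alb = 0.538/2.89 = 0.1862; g_wv = 1.3/2.89 = 0.4498.
Total gain g = 0.60901.
A = 1/(1 − 0.60901) = 2.558.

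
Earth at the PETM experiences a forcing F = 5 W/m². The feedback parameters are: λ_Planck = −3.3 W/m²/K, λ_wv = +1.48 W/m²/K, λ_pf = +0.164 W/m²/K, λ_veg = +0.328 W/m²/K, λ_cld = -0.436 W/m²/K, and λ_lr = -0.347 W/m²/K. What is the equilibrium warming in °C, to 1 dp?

Net feedback parameter λ = (−3.3) + (+1.48) + (+0.164) + (+0.328) + (-0.436) + (-0.347) = -2.111 W/m²/K.
ΔT = −F/λ = −5/(-2.111) = 2.4 °C.

2.4 °C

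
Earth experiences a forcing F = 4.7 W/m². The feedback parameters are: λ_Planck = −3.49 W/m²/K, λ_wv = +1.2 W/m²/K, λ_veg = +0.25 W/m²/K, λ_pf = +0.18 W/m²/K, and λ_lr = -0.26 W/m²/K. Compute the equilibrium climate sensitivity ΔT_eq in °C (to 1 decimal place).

2.2 °C

Net feedback parameter λ = (−3.49) + (+1.2) + (+0.25) + (+0.18) + (-0.26) = -2.12 W/m²/K.
ΔT = −F/λ = −4.7/(-2.12) = 2.2 °C.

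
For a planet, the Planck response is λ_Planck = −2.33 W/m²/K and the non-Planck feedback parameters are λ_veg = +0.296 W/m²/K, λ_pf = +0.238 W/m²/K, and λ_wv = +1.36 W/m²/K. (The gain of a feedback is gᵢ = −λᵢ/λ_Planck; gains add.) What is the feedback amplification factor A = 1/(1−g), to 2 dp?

Convert to gains: g_veg = 0.296/2.33 = 0.127; g_pf = 0.238/2.33 = 0.1021; g_wv = 1.36/2.33 = 0.5837.
Total gain g = 0.8128.
A = 1/(1 − 0.8128) = 5.34.

5.34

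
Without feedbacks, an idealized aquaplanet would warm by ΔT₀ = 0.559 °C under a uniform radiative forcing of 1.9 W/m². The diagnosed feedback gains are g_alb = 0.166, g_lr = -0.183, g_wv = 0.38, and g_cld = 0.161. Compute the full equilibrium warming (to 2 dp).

Total gain g = 0.166 − 0.183 + 0.38 + 0.161 = 0.524.
Amplification A = 1/(1 − 0.524) = 2.101.
ΔT = 0.559 × 2.101 = 1.17 °C.

1.17 °C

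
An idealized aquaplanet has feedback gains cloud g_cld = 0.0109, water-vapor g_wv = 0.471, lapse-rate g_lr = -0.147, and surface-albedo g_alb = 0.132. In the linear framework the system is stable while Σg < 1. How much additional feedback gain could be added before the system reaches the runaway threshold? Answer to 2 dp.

0.53

Current total gain = 0.0109 + 0.471 − 0.147 + 0.132 = 0.4669.
Margin to runaway = 1 − 0.4669 = 0.53.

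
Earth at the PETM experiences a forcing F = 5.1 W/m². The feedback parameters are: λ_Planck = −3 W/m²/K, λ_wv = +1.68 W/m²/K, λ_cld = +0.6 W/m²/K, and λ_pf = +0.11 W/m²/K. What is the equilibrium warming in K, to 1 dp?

8.4 K

Net feedback parameter λ = (−3) + (+1.68) + (+0.6) + (+0.11) = -0.61 W/m²/K.
ΔT = −F/λ = −5.1/(-0.61) = 8.4 K.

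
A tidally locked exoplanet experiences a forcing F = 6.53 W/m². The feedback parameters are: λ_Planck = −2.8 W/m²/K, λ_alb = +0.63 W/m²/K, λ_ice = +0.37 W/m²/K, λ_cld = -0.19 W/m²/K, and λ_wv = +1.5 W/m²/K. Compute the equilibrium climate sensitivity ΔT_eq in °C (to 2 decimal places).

13.33 °C

Net feedback parameter λ = (−2.8) + (+0.63) + (+0.37) + (-0.19) + (+1.5) = -0.49 W/m²/K.
ΔT = −F/λ = −6.53/(-0.49) = 13.33 °C.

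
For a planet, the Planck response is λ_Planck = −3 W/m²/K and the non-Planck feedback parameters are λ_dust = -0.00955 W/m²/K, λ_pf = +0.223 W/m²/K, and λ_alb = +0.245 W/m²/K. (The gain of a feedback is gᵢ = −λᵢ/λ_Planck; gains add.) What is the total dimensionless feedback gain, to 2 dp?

0.15

Convert to gains: g_dust = -0.00955/3 = -0.003183; g_pf = 0.223/3 = 0.07433; g_alb = 0.245/3 = 0.08167.
Total gain g = 0.152817.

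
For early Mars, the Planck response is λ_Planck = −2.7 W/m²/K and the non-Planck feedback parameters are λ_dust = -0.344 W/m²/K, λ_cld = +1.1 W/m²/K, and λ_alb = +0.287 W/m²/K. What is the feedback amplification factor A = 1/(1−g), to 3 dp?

Convert to gains: g_dust = -0.344/2.7 = -0.1274; g_cld = 1.1/2.7 = 0.4074; g_alb = 0.287/2.7 = 0.1063.
Total gain g = 0.3863.
A = 1/(1 − 0.3863) = 1.629.

1.629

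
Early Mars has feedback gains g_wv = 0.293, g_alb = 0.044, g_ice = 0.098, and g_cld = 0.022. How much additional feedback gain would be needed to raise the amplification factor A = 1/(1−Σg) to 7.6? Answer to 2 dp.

Current total gain = 0.457.
Target gain for A = 7.6: g* = 1 − 1/7.6 = 0.8684.
Additional gain needed = 0.8684 − 0.457 = 0.41.

0.41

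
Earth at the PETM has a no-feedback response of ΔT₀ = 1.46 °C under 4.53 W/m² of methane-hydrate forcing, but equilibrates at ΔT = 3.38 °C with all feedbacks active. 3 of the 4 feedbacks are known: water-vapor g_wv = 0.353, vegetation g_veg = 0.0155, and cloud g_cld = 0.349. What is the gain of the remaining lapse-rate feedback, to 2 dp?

-0.15

Amplification A = ΔT/ΔT₀ = 3.38/1.46 = 2.315.
Total gain g = 1 − 1/A = 1 − 1/2.315 = 0.568.
Known gains sum to 0.353 + 0.0155 + 0.349 = 0.7175.
g_lr = 0.568 − 0.7175 = -0.15.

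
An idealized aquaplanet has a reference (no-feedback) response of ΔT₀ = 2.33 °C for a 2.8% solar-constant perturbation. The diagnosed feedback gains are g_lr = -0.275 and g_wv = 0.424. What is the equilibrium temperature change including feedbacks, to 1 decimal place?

2.7 °C

Total gain g = -0.275 + 0.424 = 0.149.
Amplification A = 1/(1 − 0.149) = 1.175.
ΔT = 2.33 × 1.175 = 2.7 °C.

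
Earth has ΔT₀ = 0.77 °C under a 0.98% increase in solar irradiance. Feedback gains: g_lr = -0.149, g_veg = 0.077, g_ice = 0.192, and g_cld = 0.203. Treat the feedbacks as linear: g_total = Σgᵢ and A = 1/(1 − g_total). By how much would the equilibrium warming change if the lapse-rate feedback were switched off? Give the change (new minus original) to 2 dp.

0.32 °C

Original: g = 0.323, ΔT = 0.77/(1−0.323) = 1.1374 °C.
Without lapse-rate: g' = 0.472, ΔT' = 0.77/(1−0.472) = 1.4583 °C.
Change = 1.4583 − 1.1374 = 0.32 °C.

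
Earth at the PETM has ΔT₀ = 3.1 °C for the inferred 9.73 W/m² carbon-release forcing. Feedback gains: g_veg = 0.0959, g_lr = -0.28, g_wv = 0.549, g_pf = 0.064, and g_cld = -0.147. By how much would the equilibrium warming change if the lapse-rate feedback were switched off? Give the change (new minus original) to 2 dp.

2.76 °C

Original: g = 0.2819, ΔT = 3.1/(1−0.2819) = 4.3169 °C.
Without lapse-rate: g' = 0.5619, ΔT' = 3.1/(1−0.5619) = 7.0760 °C.
Change = 7.0760 − 4.3169 = 2.76 °C.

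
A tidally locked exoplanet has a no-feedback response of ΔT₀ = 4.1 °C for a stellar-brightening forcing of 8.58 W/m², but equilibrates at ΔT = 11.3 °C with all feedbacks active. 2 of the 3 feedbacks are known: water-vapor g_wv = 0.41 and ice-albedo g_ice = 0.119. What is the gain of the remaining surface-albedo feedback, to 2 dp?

Amplification A = ΔT/ΔT₀ = 11.3/4.1 = 2.756.
Total gain g = 1 − 1/A = 1 − 1/2.756 = 0.6372.
Known gains sum to 0.41 + 0.119 = 0.529.
g_alb = 0.6372 − 0.529 = 0.11.

0.11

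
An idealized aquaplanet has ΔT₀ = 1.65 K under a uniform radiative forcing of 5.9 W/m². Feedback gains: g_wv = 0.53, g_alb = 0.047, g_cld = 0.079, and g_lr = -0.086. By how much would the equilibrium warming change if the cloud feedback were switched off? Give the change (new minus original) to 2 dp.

-0.60 K

Original: g = 0.57, ΔT = 1.65/(1−0.57) = 3.8372 K.
Without cloud: g' = 0.491, ΔT' = 1.65/(1−0.491) = 3.2417 K.
Change = 3.2417 − 3.8372 = -0.60 K.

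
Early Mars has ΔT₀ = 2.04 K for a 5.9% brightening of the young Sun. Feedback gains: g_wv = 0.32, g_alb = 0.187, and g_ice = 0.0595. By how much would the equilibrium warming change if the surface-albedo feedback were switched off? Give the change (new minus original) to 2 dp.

-1.42 K

Original: g = 0.5665, ΔT = 2.04/(1−0.5665) = 4.7059 K.
Without surface-albedo: g' = 0.3795, ΔT' = 2.04/(1−0.3795) = 3.2877 K.
Change = 3.2877 − 4.7059 = -1.42 K.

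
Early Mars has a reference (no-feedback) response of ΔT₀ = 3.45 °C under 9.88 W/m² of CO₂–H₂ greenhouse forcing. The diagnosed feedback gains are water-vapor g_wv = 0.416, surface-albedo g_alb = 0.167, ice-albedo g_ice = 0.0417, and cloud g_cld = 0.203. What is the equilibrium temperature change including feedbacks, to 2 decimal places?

Total gain g = 0.416 + 0.167 + 0.0417 + 0.203 = 0.8277.
Amplification A = 1/(1 − 0.8277) = 5.804.
ΔT = 3.45 × 5.804 = 20.02 °C.

20.02 °C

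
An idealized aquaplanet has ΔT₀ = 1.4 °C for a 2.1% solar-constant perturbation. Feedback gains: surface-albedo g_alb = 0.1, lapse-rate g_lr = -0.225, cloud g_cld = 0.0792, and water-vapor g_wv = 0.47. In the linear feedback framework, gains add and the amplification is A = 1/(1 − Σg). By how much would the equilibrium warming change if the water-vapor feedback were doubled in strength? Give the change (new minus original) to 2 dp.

Original: g = 0.4242, ΔT = 1.4/(1−0.4242) = 2.4314 °C.
With doubled water-vapor: g' = 0.8942, ΔT' = 1.4/(1−0.8942) = 13.2325 °C.
Change = 13.2325 − 2.4314 = 10.80 °C.

10.80 °C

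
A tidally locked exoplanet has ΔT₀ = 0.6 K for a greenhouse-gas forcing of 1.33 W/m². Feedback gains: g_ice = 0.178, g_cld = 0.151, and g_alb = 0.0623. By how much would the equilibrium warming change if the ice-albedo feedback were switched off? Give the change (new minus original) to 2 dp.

-0.22 K

Original: g = 0.3913, ΔT = 0.6/(1−0.3913) = 0.9857 K.
Without ice-albedo: g' = 0.2133, ΔT' = 0.6/(1−0.2133) = 0.7627 K.
Change = 0.7627 − 0.9857 = -0.22 K.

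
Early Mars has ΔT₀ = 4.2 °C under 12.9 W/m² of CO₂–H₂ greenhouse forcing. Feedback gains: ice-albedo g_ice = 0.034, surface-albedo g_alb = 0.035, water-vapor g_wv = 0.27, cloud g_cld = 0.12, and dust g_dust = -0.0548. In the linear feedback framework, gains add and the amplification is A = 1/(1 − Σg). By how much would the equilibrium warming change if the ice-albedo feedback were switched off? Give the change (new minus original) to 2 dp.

-0.38 °C

Original: g = 0.4042, ΔT = 4.2/(1−0.4042) = 7.0493 °C.
Without ice-albedo: g' = 0.3702, ΔT' = 4.2/(1−0.3702) = 6.6688 °C.
Change = 6.6688 − 7.0493 = -0.38 °C.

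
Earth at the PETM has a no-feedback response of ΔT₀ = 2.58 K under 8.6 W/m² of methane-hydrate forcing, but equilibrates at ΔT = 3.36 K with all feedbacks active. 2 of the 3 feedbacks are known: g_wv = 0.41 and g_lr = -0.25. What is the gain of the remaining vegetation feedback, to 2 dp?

0.07

Amplification A = ΔT/ΔT₀ = 3.36/2.58 = 1.302.
Total gain g = 1 − 1/A = 1 − 1/1.302 = 0.232.
Known gains sum to 0.41 − 0.25 = 0.16.
g_veg = 0.232 − 0.16 = 0.07.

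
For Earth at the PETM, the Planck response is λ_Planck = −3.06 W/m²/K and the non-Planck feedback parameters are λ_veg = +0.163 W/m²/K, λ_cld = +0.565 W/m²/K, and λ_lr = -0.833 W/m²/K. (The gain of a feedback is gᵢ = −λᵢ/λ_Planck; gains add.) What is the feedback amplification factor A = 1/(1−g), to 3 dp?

0.967

Convert to gains: g_veg = 0.163/3.06 = 0.05327; g_cld = 0.565/3.06 = 0.1846; g_lr = -0.833/3.06 = -0.2722.
Total gain g = -0.03433.
A = 1/(1 + 0.03433) = 0.967.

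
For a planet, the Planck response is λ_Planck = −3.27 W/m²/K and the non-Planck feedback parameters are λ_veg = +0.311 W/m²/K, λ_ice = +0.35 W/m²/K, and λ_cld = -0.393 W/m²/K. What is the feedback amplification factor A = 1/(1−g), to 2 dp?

Convert to gains: g_veg = 0.311/3.27 = 0.09511; g_ice = 0.35/3.27 = 0.107; g_cld = -0.393/3.27 = -0.1202.
Total gain g = 0.08191.
A = 1/(1 − 0.08191) = 1.09.

1.09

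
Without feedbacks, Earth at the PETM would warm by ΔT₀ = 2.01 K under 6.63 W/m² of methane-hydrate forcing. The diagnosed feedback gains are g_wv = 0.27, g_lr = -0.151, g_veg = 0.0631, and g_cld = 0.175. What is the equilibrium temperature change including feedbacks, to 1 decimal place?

Total gain g = 0.27 − 0.151 + 0.0631 + 0.175 = 0.3571.
Amplification A = 1/(1 − 0.3571) = 1.555.
ΔT = 2.01 × 1.555 = 3.1 K.

3.1 K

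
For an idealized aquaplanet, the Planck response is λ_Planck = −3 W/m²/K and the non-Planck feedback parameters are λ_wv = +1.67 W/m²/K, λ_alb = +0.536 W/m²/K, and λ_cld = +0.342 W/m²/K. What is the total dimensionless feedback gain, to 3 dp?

Convert to gains: g_wv = 1.67/3 = 0.5567; g_alb = 0.536/3 = 0.1787; g_cld = 0.342/3 = 0.114.
Total gain g = 0.8494.

0.849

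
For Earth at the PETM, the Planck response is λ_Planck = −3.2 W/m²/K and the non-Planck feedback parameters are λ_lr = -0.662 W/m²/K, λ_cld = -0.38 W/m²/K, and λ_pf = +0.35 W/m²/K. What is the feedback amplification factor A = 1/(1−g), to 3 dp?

0.822

Convert to gains: g_lr = -0.662/3.2 = -0.2069; g_cld = -0.38/3.2 = -0.1187; g_pf = 0.35/3.2 = 0.1094.
Total gain g = -0.2162.
A = 1/(1 + 0.2162) = 0.822.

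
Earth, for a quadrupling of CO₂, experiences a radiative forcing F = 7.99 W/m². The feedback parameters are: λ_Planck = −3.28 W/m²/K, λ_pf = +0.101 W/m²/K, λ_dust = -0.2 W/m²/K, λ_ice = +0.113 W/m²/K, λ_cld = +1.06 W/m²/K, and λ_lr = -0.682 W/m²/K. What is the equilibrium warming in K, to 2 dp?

Net feedback parameter λ = (−3.28) + (+0.101) + (-0.2) + (+0.113) + (+1.06) + (-0.682) = -2.888 W/m²/K.
ΔT = −F/λ = −7.99/(-2.888) = 2.77 K.

2.77 K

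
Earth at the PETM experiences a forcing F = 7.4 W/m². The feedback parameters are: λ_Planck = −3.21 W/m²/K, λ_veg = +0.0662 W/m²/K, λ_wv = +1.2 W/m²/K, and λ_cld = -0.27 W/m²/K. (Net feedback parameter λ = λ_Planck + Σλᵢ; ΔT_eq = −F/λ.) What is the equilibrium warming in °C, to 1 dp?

Net feedback parameter λ = (−3.21) + (+0.0662) + (+1.2) + (-0.27) = -2.2138 W/m²/K.
ΔT = −F/λ = −7.4/(-2.2138) = 3.3 °C.

3.3 °C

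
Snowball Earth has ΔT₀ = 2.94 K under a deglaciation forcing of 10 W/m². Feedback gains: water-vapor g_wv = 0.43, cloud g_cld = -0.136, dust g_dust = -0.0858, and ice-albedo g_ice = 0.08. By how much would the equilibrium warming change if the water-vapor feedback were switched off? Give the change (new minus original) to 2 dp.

-1.56 K

Original: g = 0.2882, ΔT = 2.94/(1−0.2882) = 4.1304 K.
Without water-vapor: g' = -0.1418, ΔT' = 2.94/(1+0.1418) = 2.5749 K.
Change = 2.5749 − 4.1304 = -1.56 K.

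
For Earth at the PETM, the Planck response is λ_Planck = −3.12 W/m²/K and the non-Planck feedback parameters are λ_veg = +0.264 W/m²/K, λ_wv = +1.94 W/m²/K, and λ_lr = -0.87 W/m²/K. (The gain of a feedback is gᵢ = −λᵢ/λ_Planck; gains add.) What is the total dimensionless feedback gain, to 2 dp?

Convert to gains: g_veg = 0.264/3.12 = 0.08462; g_wv = 1.94/3.12 = 0.6218; g_lr = -0.87/3.12 = -0.2788.
Total gain g = 0.42762.

0.43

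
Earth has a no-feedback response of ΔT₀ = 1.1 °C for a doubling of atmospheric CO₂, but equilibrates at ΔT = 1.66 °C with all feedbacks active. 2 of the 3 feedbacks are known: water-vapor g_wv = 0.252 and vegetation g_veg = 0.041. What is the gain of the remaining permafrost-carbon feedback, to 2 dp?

0.04

Amplification A = ΔT/ΔT₀ = 1.66/1.1 = 1.509.
Total gain g = 1 − 1/A = 1 − 1/1.509 = 0.3373.
Known gains sum to 0.252 + 0.041 = 0.293.
g_pf = 0.3373 − 0.293 = 0.04.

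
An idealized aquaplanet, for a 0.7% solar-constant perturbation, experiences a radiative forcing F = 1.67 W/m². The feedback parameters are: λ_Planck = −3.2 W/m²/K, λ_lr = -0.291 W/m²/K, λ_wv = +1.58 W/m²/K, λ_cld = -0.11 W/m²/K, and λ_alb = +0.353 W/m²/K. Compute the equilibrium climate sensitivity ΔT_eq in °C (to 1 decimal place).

1.0 °C

Net feedback parameter λ = (−3.2) + (-0.291) + (+1.58) + (-0.11) + (+0.353) = -1.668 W/m²/K.
ΔT = −F/λ = −1.67/(-1.668) = 1.0 °C.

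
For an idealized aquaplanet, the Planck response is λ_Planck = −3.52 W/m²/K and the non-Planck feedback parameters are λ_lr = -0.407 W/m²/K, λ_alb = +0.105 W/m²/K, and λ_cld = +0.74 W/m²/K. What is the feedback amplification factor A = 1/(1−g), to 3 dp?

1.142

Convert to gains: g_lr = -0.407/3.52 = -0.1156; g_alb = 0.105/3.52 = 0.02983; g_cld = 0.74/3.52 = 0.2102.
Total gain g = 0.12443.
A = 1/(1 − 0.12443) = 1.142.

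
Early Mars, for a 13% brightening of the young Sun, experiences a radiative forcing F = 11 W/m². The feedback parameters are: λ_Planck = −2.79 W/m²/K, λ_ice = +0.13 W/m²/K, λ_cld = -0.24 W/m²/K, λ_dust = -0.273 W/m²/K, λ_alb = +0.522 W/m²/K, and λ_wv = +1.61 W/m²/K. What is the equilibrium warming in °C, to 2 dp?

10.57 °C

Net feedback parameter λ = (−2.79) + (+0.13) + (-0.24) + (-0.273) + (+0.522) + (+1.61) = -1.041 W/m²/K.
ΔT = −F/λ = −11/(-1.041) = 10.57 °C.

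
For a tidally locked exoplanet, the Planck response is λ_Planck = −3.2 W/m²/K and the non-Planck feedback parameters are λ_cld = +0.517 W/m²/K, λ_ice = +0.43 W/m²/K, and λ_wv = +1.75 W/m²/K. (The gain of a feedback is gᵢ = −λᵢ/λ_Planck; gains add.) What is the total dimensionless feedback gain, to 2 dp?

0.84

Convert to gains: g_cld = 0.517/3.2 = 0.1616; g_ice = 0.43/3.2 = 0.1344; g_wv = 1.75/3.2 = 0.5469.
Total gain g = 0.8429.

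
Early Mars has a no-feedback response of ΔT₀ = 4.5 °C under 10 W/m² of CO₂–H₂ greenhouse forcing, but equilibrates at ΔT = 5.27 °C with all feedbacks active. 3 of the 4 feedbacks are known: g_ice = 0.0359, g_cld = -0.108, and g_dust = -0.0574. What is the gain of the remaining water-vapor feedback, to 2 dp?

Amplification A = ΔT/ΔT₀ = 5.27/4.5 = 1.171.
Total gain g = 1 − 1/A = 1 − 1/1.171 = 0.146.
Known gains sum to 0.0359 − 0.108 − 0.0574 = -0.1295.
g_wv = 0.146 + 0.1295 = 0.28.

0.28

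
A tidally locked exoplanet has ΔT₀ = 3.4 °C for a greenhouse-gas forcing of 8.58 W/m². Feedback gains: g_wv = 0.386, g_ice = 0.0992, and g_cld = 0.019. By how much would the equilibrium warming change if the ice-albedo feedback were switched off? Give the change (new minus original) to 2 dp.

Original: g = 0.5042, ΔT = 3.4/(1−0.5042) = 6.8576 °C.
Without ice-albedo: g' = 0.405, ΔT' = 3.4/(1−0.405) = 5.7143 °C.
Change = 5.7143 − 6.8576 = -1.14 °C.

-1.14 °C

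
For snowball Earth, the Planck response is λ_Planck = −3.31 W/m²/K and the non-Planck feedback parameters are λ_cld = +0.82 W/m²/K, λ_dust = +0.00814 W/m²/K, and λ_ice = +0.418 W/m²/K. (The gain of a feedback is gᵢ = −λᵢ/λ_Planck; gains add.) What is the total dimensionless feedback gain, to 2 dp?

Convert to gains: g_cld = 0.82/3.31 = 0.2477; g_dust = 0.00814/3.31 = 0.002459; g_ice = 0.418/3.31 = 0.1263.
Total gain g = 0.376459.

0.38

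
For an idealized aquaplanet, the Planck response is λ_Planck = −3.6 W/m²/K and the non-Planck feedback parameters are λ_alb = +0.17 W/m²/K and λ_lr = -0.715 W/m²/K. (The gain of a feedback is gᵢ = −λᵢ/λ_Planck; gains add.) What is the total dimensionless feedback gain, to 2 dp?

Convert to gains: g_alb = 0.17/3.6 = 0.04722; g_lr = -0.715/3.6 = -0.1986.
Total gain g = -0.15138.

-0.15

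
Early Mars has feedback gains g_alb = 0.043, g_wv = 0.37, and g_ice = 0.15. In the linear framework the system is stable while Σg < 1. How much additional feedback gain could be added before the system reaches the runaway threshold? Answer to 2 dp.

0.44

Current total gain = 0.043 + 0.37 + 0.15 = 0.563.
Margin to runaway = 1 − 0.563 = 0.44.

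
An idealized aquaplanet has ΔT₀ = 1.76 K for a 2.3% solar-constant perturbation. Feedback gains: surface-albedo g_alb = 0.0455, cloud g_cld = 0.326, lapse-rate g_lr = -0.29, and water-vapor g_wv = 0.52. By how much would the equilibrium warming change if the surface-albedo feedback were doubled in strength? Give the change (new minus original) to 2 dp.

0.57 K

Original: g = 0.6015, ΔT = 1.76/(1−0.6015) = 4.4166 K.
With doubled surface-albedo: g' = 0.647, ΔT' = 1.76/(1−0.647) = 4.9858 K.
Change = 4.9858 − 4.4166 = 0.57 K.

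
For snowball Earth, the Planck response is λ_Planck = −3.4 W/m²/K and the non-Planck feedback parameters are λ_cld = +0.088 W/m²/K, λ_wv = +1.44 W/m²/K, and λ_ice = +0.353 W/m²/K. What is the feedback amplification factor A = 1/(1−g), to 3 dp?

2.238

Convert to gains: g_cld = 0.088/3.4 = 0.02588; g_wv = 1.44/3.4 = 0.4235; g_ice = 0.353/3.4 = 0.1038.
Total gain g = 0.55318.
A = 1/(1 − 0.55318) = 2.238.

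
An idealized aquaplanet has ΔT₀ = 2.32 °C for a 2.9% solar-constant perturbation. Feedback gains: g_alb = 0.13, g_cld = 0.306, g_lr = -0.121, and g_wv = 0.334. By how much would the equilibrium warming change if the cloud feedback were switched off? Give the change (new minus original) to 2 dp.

Original: g = 0.649, ΔT = 2.32/(1−0.649) = 6.6097 °C.
Without cloud: g' = 0.343, ΔT' = 2.32/(1−0.343) = 3.5312 °C.
Change = 3.5312 − 6.6097 = -3.08 °C.

-3.08 °C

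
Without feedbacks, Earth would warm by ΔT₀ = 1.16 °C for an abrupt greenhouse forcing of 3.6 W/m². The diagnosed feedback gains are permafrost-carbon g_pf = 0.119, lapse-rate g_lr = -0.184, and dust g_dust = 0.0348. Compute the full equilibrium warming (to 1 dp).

1.1 °C

Total gain g = 0.119 − 0.184 + 0.0348 = -0.0302.
Amplification A = 1/(1 + 0.0302) = 0.9707.
ΔT = 1.16 × 0.9707 = 1.1 °C.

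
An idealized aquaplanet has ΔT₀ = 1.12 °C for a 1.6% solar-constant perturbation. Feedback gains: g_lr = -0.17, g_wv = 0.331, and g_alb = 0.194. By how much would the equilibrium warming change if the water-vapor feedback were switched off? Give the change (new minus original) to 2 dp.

Original: g = 0.355, ΔT = 1.12/(1−0.355) = 1.7364 °C.
Without water-vapor: g' = 0.024, ΔT' = 1.12/(1−0.024) = 1.1475 °C.
Change = 1.1475 − 1.7364 = -0.59 °C.

-0.59 °C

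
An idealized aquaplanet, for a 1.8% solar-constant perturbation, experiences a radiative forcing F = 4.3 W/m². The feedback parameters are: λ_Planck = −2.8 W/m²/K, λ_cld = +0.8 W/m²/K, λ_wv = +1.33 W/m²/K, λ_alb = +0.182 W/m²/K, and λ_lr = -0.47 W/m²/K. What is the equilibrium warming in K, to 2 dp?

4.49 K

Net feedback parameter λ = (−2.8) + (+0.8) + (+1.33) + (+0.182) + (-0.47) = -0.958 W/m²/K.
ΔT = −F/λ = −4.3/(-0.958) = 4.49 K.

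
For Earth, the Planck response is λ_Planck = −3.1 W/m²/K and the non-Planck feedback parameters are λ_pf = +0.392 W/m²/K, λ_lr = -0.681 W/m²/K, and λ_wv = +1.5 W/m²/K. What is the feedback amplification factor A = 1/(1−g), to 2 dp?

1.64

Convert to gains: g_pf = 0.392/3.1 = 0.1265; g_lr = -0.681/3.1 = -0.2197; g_wv = 1.5/3.1 = 0.4839.
Total gain g = 0.3907.
A = 1/(1 − 0.3907) = 1.64.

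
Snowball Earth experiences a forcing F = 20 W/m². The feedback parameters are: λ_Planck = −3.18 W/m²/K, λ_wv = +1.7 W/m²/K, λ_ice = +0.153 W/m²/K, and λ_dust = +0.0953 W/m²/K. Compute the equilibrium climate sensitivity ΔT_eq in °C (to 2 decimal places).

16.24 °C

Net feedback parameter λ = (−3.18) + (+1.7) + (+0.153) + (+0.0953) = -1.2317 W/m²/K.
ΔT = −F/λ = −20/(-1.2317) = 16.24 °C.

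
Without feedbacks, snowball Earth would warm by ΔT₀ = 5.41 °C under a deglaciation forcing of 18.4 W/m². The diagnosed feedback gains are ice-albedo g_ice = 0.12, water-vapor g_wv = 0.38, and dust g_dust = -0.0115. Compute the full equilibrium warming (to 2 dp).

Total gain g = 0.12 + 0.38 − 0.0115 = 0.4885.
Amplification A = 1/(1 − 0.4885) = 1.955.
ΔT = 5.41 × 1.955 = 10.58 °C.

10.58 °C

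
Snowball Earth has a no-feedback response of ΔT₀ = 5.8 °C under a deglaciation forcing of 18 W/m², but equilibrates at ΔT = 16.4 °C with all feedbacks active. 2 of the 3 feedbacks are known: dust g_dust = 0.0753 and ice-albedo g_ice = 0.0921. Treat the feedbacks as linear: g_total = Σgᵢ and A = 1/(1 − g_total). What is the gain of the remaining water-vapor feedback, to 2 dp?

Amplification A = ΔT/ΔT₀ = 16.4/5.8 = 2.828.
Total gain g = 1 − 1/A = 1 − 1/2.828 = 0.6464.
Known gains sum to 0.0753 + 0.0921 = 0.1674.
g_wv = 0.6464 − 0.1674 = 0.48.

0.48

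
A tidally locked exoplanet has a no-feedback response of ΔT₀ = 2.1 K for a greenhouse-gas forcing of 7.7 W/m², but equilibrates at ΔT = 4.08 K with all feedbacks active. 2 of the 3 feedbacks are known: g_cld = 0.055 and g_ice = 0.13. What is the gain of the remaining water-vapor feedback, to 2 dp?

Amplification A = ΔT/ΔT₀ = 4.08/2.1 = 1.943.
Total gain g = 1 − 1/A = 1 − 1/1.943 = 0.4853.
Known gains sum to 0.055 + 0.13 = 0.185.
g_wv = 0.4853 − 0.185 = 0.30.

0.30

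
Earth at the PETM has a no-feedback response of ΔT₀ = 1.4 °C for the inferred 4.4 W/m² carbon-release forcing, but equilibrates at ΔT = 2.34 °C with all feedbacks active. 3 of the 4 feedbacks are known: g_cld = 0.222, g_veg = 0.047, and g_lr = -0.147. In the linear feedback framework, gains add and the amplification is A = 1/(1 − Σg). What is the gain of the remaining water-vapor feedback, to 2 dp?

0.28

Amplification A = ΔT/ΔT₀ = 2.34/1.4 = 1.671.
Total gain g = 1 − 1/A = 1 − 1/1.671 = 0.4016.
Known gains sum to 0.222 + 0.047 − 0.147 = 0.122.
g_wv = 0.4016 − 0.122 = 0.28.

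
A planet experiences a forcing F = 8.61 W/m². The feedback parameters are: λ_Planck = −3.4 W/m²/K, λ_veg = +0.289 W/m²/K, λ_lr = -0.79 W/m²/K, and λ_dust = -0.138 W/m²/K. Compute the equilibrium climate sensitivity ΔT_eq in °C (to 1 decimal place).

2.1 °C

Net feedback parameter λ = (−3.4) + (+0.289) + (-0.79) + (-0.138) = -4.039 W/m²/K.
ΔT = −F/λ = −8.61/(-4.039) = 2.1 °C.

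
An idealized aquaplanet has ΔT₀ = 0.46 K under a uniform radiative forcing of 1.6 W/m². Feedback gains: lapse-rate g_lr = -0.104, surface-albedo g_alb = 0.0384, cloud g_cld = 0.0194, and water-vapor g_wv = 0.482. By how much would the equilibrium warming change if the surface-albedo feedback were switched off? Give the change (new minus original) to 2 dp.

-0.05 K

Original: g = 0.4358, ΔT = 0.46/(1−0.4358) = 0.8153 K.
Without surface-albedo: g' = 0.3974, ΔT' = 0.46/(1−0.3974) = 0.7634 K.
Change = 0.7634 − 0.8153 = -0.05 K.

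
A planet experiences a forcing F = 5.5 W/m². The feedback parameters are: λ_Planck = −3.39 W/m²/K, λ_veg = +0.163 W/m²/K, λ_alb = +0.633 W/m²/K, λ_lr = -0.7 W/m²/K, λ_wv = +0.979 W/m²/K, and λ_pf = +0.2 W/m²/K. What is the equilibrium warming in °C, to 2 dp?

2.60 °C

Net feedback parameter λ = (−3.39) + (+0.163) + (+0.633) + (-0.7) + (+0.979) + (+0.2) = -2.115 W/m²/K.
ΔT = −F/λ = −5.5/(-2.115) = 2.60 °C.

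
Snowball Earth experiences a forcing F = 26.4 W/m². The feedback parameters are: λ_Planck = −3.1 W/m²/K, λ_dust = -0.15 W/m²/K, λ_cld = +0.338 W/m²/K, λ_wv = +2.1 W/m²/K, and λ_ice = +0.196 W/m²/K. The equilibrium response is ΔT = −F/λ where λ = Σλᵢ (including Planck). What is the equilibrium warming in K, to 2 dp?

Net feedback parameter λ = (−3.1) + (-0.15) + (+0.338) + (+2.1) + (+0.196) = -0.616 W/m²/K.
ΔT = −F/λ = −26.4/(-0.616) = 42.86 K.

42.86 K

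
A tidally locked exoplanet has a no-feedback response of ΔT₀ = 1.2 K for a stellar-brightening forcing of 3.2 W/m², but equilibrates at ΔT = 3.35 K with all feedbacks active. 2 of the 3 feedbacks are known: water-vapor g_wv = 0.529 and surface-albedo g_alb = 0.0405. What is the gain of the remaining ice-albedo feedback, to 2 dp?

0.07

Amplification A = ΔT/ΔT₀ = 3.35/1.2 = 2.792.
Total gain g = 1 − 1/A = 1 − 1/2.792 = 0.6418.
Known gains sum to 0.529 + 0.0405 = 0.5695.
g_ice = 0.6418 − 0.5695 = 0.07.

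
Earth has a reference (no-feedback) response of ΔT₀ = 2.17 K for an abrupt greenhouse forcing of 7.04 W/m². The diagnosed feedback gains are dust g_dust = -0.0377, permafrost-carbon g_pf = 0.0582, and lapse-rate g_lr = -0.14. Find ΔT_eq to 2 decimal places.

Total gain g = -0.0377 + 0.0582 − 0.14 = -0.1195.
Amplification A = 1/(1 + 0.1195) = 0.8933.
ΔT = 2.17 × 0.8933 = 1.94 K.

1.94 K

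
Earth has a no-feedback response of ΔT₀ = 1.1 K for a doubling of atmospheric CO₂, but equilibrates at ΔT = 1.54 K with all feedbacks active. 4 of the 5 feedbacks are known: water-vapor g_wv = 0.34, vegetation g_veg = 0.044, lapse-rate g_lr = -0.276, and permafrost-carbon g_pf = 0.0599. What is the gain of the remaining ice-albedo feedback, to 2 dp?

0.12

Amplification A = ΔT/ΔT₀ = 1.54/1.1 = 1.4.
Total gain g = 1 − 1/A = 1 − 1/1.4 = 0.2857.
Known gains sum to 0.34 + 0.044 − 0.276 + 0.0599 = 0.1679.
g_ice = 0.2857 − 0.1679 = 0.12.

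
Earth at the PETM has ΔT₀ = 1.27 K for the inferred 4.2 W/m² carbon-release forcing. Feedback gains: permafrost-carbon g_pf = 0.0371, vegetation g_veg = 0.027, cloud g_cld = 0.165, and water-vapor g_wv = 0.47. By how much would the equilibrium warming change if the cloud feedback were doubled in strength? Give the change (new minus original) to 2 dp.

5.12 K

Original: g = 0.6991, ΔT = 1.27/(1−0.6991) = 4.2207 K.
With doubled cloud: g' = 0.8641, ΔT' = 1.27/(1−0.8641) = 9.3451 K.
Change = 9.3451 − 4.2207 = 5.12 K.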